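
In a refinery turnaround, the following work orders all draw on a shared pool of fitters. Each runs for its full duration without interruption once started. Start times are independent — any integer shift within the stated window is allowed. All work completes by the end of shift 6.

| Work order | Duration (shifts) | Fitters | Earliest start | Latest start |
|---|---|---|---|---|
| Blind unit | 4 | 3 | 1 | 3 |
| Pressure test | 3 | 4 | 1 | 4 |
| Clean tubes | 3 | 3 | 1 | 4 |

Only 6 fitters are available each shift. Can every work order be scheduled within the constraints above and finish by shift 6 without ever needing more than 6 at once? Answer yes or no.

no

The minimum achievable peak is 7; 6 < 7, so no feasible schedule stays within the cap.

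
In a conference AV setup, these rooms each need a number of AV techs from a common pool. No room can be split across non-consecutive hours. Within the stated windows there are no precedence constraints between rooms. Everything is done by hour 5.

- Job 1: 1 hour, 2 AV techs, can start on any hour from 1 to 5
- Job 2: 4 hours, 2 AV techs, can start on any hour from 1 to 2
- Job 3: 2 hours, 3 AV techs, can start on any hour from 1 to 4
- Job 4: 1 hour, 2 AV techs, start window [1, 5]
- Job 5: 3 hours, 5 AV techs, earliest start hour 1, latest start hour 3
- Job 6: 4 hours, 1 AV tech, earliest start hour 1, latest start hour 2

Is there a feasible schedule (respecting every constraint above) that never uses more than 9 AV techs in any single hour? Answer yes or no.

yes

Schedule Job 1@1, Job 2@1, Job 3@1, Job 4@2, Job 5@3, Job 6@1: h1:8  h2:8  h3:8  h4:8  h5:5 — peak 8 ≤ 9.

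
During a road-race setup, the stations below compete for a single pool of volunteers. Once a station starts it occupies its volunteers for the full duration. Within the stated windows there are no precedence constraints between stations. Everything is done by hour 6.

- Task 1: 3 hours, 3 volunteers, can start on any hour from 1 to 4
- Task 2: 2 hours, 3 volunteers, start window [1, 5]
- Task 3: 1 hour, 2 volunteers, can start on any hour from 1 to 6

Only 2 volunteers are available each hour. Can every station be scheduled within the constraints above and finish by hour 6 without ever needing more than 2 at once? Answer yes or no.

Total volunteer-hours = 17; over 6 hours the average is 17/6 > 2, so some hour must exceed 2.

no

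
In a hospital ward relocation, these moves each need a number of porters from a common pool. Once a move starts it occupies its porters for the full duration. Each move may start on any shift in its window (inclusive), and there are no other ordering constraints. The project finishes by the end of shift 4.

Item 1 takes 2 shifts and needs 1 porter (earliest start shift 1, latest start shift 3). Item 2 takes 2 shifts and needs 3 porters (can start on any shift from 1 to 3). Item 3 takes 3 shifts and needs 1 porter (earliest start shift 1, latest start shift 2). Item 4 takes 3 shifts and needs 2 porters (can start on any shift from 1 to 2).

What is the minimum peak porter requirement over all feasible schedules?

6

Early-start (Item 1@1, Item 2@1, Item 3@1, Item 4@1) gives peak 7: s1:7  s2:7  s3:3  s4:0.
Shift Item 2→3.
Schedule Item 1@1, Item 2@3, Item 3@1, Item 4@1: s1:4  s2:4  s3:6  s4:3 — peak 6.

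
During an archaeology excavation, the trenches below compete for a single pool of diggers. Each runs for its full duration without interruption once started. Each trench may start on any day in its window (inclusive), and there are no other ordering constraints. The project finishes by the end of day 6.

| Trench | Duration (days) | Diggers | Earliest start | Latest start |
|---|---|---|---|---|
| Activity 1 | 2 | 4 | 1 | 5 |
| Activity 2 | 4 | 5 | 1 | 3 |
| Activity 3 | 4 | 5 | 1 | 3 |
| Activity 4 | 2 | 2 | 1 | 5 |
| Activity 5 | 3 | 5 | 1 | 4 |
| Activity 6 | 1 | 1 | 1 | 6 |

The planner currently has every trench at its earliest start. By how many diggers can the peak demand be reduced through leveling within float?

7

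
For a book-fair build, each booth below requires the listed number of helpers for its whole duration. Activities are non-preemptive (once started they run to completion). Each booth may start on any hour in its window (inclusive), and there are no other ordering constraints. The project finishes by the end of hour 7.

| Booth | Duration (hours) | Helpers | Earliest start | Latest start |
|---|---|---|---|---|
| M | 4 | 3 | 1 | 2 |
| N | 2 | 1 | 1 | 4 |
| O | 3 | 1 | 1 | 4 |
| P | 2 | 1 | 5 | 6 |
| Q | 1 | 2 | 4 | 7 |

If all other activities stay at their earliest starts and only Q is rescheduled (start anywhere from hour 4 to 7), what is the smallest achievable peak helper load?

5

Q@4: h1:5  h2:5  h3:4  h4:5  h5:1  h6:1  h7:0 → peak 5
Q@5: h1:5  h2:5  h3:4  h4:3  h5:3  h6:1  h7:0 → peak 5
Q@6: h1:5  h2:5  h3:4  h4:3  h5:1  h6:3  h7:0 → peak 5
Q@7: h1:5  h2:5  h3:4  h4:3  h5:1  h6:1  h7:2 → peak 5
Best is Q@4, peak 5.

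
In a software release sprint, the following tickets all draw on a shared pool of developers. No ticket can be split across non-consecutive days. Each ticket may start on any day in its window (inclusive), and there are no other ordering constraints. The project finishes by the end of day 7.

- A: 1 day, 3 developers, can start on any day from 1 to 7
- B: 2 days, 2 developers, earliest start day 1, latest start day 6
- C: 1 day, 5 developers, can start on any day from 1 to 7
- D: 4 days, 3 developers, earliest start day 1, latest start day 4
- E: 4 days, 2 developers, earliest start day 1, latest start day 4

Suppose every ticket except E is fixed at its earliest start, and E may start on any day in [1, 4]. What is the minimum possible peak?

13

E@1: d1:15  d2:7  d3:5  d4:5  d5:0  d6:0  d7:0 → peak 15
E@2: d1:13  d2:7  d3:5  d4:5  d5:2  d6:0  d7:0 → peak 13
E@3: d1:13  d2:5  d3:5  d4:5  d5:2  d6:2  d7:0 → peak 13
E@4: d1:13  d2:5  d3:3  d4:5  d5:2  d6:2  d7:2 → peak 13
Best is E@2, peak 13.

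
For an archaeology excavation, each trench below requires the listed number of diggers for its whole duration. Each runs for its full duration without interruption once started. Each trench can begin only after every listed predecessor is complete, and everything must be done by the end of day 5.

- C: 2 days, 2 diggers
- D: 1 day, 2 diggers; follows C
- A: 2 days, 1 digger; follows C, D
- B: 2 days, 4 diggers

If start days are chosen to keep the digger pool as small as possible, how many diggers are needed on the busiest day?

5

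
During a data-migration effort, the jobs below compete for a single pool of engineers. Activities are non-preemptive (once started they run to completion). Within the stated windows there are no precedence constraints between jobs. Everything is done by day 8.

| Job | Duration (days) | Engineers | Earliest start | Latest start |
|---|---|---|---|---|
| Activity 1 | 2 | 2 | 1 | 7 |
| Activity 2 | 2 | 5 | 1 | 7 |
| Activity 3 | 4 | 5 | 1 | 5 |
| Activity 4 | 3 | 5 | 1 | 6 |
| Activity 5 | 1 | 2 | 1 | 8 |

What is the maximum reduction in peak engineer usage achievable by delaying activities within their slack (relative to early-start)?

Early-start peak: d1:19  d2:17  d3:10  d4:5  d5:0  d6:0  d7:0  d8:0 ⇒ 19.
Leveled (Activity 1@1, Activity 2@1, Activity 3@3, Activity 4@3, Activity 5@1): d1:9  d2:7  d3:10  d4:10  d5:10  d6:5  d7:0  d8:0 ⇒ 10.
Reduction 19 − 10 = 9.

9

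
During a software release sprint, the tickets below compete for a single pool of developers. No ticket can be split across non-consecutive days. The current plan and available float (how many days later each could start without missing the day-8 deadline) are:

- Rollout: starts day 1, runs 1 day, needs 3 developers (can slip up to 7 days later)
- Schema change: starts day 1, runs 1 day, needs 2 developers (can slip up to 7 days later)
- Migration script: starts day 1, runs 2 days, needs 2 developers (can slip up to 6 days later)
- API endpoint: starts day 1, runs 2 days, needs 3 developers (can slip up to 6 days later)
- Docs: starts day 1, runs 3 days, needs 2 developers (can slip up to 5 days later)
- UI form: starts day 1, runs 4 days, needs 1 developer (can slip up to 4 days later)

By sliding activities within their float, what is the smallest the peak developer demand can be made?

Early-start (Rollout@1, Schema change@1, Migration script@1, API endpoint@1, Docs@1, UI form@1) gives peak 13: d1:13  d2:8  d3:3  d4:1  d5:0  d6:0  d7:0  d8:0.
Shift Schema change→2, Migration script→2, API endpoint→4, Docs→6, UI form→3.
Schedule Rollout@1, Schema change@2, Migration script@2, API endpoint@4, Docs@6, UI form@3: d1:3  d2:4  d3:3  d4:4  d5:4  d6:3  d7:2  d8:2 — peak 4.
Total developer-days = 25 over 8 days ⇒ peak ≥ ⌈25/8⌉ = 4, so 4 is optimal.

4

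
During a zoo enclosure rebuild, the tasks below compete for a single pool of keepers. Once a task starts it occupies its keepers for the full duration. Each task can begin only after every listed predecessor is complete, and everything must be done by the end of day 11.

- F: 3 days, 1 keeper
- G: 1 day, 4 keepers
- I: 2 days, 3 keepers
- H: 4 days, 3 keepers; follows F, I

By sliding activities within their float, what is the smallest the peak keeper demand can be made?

4

Early-start (F@1, G@1, I@1, H@4) gives peak 8: d1:8  d2:4  d3:1  d4:3  d5:3  d6:3  d7:3  d8:0  d9:0  d10:0  d11:0.
Shift G→4, H→5.
Schedule F@1, G@4, I@1, H@5: d1:4  d2:4  d3:1  d4:4  d5:3  d6:3  d7:3  d8:3  d9:0  d10:0  d11:0 — peak 4.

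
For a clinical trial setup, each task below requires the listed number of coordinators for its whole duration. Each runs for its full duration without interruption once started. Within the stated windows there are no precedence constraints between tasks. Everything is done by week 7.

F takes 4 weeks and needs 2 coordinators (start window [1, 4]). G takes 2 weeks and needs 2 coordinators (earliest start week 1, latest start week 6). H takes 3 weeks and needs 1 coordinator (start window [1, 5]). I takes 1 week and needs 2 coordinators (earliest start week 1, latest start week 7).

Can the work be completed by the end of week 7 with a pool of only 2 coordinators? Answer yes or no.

no

Total coordinator-weeks = 17; over 7 weeks the average is 17/7 > 2, so some week must exceed 2.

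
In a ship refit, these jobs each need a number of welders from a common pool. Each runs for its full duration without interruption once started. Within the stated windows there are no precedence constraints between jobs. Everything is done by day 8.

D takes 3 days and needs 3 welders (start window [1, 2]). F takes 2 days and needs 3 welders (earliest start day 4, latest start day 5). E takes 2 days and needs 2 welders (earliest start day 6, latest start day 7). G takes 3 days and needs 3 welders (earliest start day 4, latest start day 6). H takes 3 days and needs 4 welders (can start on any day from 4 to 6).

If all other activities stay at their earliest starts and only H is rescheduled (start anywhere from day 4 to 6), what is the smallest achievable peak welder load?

9

H@4: d1:3  d2:3  d3:3  d4:10  d5:10  d6:9  d7:2  d8:0 → peak 10
H@5: d1:3  d2:3  d3:3  d4:6  d5:10  d6:9  d7:6  d8:0 → peak 10
H@6: d1:3  d2:3  d3:3  d4:6  d5:6  d6:9  d7:6  d8:4 → peak 9
Best is H@6, peak 9.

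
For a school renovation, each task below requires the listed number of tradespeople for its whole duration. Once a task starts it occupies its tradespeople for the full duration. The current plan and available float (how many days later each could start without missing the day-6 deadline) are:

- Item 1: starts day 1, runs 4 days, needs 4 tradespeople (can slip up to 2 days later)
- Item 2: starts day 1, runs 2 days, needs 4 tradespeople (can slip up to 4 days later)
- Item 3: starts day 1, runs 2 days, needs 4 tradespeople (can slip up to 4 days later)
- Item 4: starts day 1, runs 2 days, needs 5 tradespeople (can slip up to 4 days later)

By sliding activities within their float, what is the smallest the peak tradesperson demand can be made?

8

Early-start (Item 1@1, Item 2@1, Item 3@1, Item 4@1) gives peak 17: d1:17  d2:17  d3:4  d4:4  d5:0  d6:0.
Shift Item 3→3, Item 4→5.
Schedule Item 1@1, Item 2@1, Item 3@3, Item 4@5: d1:8  d2:8  d3:8  d4:8  d5:5  d6:5 — peak 8.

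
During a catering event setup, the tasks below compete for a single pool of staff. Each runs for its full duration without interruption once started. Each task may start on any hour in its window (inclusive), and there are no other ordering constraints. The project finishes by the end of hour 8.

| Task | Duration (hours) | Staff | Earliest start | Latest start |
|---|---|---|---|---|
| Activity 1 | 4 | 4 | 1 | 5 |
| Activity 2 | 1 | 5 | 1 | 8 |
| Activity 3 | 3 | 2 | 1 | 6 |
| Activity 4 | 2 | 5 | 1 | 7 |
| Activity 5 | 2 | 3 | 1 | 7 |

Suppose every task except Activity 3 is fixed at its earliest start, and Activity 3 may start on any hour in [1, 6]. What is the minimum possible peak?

17

Activity 3@1: h1:19  h2:14  h3:6  h4:4  h5:0  h6:0  h7:0  h8:0 → peak 19
Activity 3@2: h1:17  h2:14  h3:6  h4:6  h5:0  h6:0  h7:0  h8:0 → peak 17
Activity 3@3: h1:17  h2:12  h3:6  h4:6  h5:2  h6:0  h7:0  h8:0 → peak 17
Activity 3@4: h1:17  h2:12  h3:4  h4:6  h5:2  h6:2  h7:0  h8:0 → peak 17
Activity 3@5: h1:17  h2:12  h3:4  h4:4  h5:2  h6:2  h7:2  h8:0 → peak 17
Activity 3@6: h1:17  h2:12  h3:4  h4:4  h5:0  h6:2  h7:2  h8:2 → peak 17
Best is Activity 3@2, peak 17.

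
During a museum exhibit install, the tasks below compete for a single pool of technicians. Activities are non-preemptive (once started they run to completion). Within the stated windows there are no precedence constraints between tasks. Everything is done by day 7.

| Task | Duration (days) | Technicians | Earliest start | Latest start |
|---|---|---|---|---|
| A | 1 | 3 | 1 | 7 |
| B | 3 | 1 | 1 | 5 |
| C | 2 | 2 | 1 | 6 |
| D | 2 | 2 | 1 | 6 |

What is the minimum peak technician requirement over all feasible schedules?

Early-start (A@1, B@1, C@1, D@1) gives peak 8: d1:8  d2:5  d3:1  d4:0  d5:0  d6:0  d7:0.
Shift B→2, C→2, D→4.
Schedule A@1, B@2, C@2, D@4: d1:3  d2:3  d3:3  d4:3  d5:2  d6:0  d7:0 — peak 3.

3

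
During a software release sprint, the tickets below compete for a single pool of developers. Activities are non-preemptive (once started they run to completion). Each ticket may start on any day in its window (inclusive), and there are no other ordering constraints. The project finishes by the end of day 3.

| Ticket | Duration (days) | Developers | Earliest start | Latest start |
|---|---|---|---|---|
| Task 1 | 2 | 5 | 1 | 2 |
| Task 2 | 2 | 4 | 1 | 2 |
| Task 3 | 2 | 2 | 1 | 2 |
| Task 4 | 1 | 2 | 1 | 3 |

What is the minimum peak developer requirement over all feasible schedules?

Early-start (Task 1@1, Task 2@1, Task 3@1, Task 4@1) gives peak 13: d1:13  d2:11  d3:0.
Shift Task 4→3.
Schedule Task 1@1, Task 2@1, Task 3@1, Task 4@3: d1:11  d2:11  d3:2 — peak 11.
No arrangement of the 24 feasible schedules does better.

11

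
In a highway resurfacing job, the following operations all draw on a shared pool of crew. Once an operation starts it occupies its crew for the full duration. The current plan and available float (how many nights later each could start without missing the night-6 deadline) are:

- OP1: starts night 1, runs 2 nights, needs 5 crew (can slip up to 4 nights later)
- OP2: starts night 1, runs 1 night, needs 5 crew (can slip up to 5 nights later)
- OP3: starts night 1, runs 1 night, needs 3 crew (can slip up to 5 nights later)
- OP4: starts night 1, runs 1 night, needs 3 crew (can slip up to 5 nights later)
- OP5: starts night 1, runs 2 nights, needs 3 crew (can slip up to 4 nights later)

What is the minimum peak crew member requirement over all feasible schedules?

6

Early-start (OP1@1, OP2@1, OP3@1, OP4@1, OP5@1) gives peak 19: n1:19  n2:8  n3:0  n4:0  n5:0  n6:0.
Shift OP2→3, OP3→4, OP4→4, OP5→5.
Schedule OP1@1, OP2@3, OP3@4, OP4@4, OP5@5: n1:5  n2:5  n3:5  n4:6  n5:3  n6:3 — peak 6.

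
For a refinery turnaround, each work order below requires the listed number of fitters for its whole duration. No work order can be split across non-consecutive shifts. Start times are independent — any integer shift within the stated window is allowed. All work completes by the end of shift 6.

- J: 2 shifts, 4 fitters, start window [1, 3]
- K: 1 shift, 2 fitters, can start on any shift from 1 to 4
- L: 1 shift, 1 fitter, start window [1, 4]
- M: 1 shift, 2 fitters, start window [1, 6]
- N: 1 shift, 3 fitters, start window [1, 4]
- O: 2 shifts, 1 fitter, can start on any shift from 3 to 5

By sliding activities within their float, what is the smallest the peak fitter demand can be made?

Early-start (J@1, K@1, L@1, M@1, N@1, O@3) gives peak 12: s1:12  s2:4  s3:1  s4:1  s5:0  s6:0.
Shift K→3, L→3, M→5, N→4.
Schedule J@1, K@3, L@3, M@5, N@4, O@3: s1:4  s2:4  s3:4  s4:4  s5:2  s6:0 — peak 4.

4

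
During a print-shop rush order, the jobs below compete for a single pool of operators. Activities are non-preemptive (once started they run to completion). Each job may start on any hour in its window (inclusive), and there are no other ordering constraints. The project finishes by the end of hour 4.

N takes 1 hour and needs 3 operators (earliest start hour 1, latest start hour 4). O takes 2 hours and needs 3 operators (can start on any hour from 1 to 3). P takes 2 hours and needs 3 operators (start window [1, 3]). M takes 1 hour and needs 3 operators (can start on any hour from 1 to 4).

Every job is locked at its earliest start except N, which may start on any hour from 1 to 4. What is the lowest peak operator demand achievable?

N@1: h1:12  h2:6  h3:0  h4:0 → peak 12
N@2: h1:9  h2:9  h3:0  h4:0 → peak 9
N@3: h1:9  h2:6  h3:3  h4:0 → peak 9
N@4: h1:9  h2:6  h3:0  h4:3 → peak 9
Best is N@2, peak 9.

9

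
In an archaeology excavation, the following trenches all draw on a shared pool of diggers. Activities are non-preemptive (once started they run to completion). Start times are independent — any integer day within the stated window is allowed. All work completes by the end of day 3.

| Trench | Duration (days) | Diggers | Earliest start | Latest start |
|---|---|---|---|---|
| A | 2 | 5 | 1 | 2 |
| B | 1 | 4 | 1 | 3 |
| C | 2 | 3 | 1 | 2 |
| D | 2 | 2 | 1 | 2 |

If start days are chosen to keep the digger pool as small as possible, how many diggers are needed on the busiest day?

Early-start (A@1, B@1, C@1, D@1) gives peak 14: d1:14  d2:10  d3:0.
Shift C→2, D→2.
Schedule A@1, B@1, C@2, D@2: d1:9  d2:10  d3:5 — peak 10.
No arrangement of the 24 feasible schedules does better.

10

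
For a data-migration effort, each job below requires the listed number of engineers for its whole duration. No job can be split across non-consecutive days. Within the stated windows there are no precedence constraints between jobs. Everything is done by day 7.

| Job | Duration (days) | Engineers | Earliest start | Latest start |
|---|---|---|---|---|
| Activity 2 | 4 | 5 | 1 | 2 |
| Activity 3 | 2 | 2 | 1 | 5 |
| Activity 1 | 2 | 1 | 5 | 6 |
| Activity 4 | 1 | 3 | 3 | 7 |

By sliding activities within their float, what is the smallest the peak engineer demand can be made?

5

Early-start (Activity 2@1, Activity 3@1, Activity 1@5, Activity 4@3) gives peak 8: d1:7  d2:7  d3:8  d4:5  d5:1  d6:1  d7:0.
Shift Activity 3→5, Activity 4→7.
Schedule Activity 2@1, Activity 3@5, Activity 1@5, Activity 4@7: d1:5  d2:5  d3:5  d4:5  d5:3  d6:3  d7:3 — peak 5.
Total engineer-days = 29 over 7 days ⇒ peak ≥ ⌈29/7⌉ = 5, so 5 is optimal.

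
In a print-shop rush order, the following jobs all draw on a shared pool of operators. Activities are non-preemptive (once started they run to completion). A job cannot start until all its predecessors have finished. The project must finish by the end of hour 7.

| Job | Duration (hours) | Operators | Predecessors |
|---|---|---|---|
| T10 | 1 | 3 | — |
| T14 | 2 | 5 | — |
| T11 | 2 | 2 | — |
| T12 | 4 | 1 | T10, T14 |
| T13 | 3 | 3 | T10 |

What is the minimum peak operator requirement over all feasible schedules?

Early-start (T10@1, T14@1, T11@1, T12@3, T13@2) gives peak 10: h1:10  h2:10  h3:4  h4:4  h5:1  h6:1  h7:0.
Shift T10→3, T11→3, T12→4, T13→5.
Schedule T10@3, T14@1, T11@3, T12@4, T13@5: h1:5  h2:5  h3:5  h4:3  h5:4  h6:4  h7:4 — peak 5.
Total operator-hours = 30 over 7 hours ⇒ peak ≥ ⌈30/7⌉ = 5, so 5 is optimal.

5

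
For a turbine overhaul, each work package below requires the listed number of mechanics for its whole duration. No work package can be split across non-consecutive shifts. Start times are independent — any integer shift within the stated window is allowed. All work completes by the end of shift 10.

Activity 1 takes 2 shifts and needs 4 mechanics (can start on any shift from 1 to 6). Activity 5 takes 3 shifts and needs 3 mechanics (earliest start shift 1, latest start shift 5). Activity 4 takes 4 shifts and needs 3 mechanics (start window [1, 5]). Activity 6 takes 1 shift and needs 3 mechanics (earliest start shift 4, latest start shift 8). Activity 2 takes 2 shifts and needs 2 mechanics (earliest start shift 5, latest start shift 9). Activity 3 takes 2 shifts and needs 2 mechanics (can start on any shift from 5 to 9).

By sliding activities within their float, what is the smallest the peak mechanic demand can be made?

6

Early-start (Activity 1@1, Activity 5@1, Activity 4@1, Activity 6@4, Activity 2@5, Activity 3@5) gives peak 10: s1:10  s2:10  s3:6  s4:6  s5:4  s6:4  s7:0  s8:0  s9:0  s10:0.
Shift Activity 5→3, Activity 4→3, Activity 6→6, Activity 2→7, Activity 3→7.
Schedule Activity 1@1, Activity 5@3, Activity 4@3, Activity 6@6, Activity 2@7, Activity 3@7: s1:4  s2:4  s3:6  s4:6  s5:6  s6:6  s7:4  s8:4  s9:0  s10:0 — peak 6.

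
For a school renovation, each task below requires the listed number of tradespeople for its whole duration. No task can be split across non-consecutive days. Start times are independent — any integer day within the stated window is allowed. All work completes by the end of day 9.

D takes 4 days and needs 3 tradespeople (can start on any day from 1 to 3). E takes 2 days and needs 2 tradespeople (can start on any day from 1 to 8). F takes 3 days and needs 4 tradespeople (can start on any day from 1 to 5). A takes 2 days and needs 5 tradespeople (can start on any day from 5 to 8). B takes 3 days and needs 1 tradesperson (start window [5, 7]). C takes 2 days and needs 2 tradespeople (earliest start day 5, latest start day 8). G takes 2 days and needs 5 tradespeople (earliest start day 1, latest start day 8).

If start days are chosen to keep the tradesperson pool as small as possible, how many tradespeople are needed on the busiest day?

7

Early-start (D@1, E@1, F@1, A@5, B@5, C@5, G@1) gives peak 14: d1:14  d2:14  d3:7  d4:3  d5:8  d6:8  d7:1  d8:0  d9:0.
Shift F→3, A→6, C→8, G→8.
Schedule D@1, E@1, F@3, A@6, B@5, C@8, G@8: d1:5  d2:5  d3:7  d4:7  d5:5  d6:6  d7:6  d8:7  d9:7 — peak 7.
Total tradesperson-days = 55 over 9 days ⇒ peak ≥ ⌈55/9⌉ = 7, so 7 is optimal.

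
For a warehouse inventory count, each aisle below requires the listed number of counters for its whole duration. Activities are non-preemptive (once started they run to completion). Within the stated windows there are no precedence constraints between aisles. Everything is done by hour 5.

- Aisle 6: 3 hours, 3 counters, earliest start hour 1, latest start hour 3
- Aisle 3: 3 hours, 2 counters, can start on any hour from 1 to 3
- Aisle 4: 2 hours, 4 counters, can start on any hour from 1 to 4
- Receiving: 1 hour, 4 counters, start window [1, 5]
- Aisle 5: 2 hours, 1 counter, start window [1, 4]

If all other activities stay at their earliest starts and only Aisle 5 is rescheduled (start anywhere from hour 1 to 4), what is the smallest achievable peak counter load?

Aisle 5@1: h1:14  h2:10  h3:5  h4:0  h5:0 → peak 14
Aisle 5@2: h1:13  h2:10  h3:6  h4:0  h5:0 → peak 13
Aisle 5@3: h1:13  h2:9  h3:6  h4:1  h5:0 → peak 13
Aisle 5@4: h1:13  h2:9  h3:5  h4:1  h5:1 → peak 13
Best is Aisle 5@2, peak 13.

13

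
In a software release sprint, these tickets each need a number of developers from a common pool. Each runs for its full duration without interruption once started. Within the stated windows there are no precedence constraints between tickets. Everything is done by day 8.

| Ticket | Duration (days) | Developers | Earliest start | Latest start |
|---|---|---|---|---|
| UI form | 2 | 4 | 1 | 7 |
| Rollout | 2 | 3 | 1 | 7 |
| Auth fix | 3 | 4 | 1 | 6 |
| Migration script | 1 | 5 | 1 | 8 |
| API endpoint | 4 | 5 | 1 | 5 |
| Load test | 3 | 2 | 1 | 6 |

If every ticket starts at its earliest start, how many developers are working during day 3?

At early start, day 3 has: Auth fix, API endpoint, Load test.
Demand: 4 + 5 + 2 = 11.

11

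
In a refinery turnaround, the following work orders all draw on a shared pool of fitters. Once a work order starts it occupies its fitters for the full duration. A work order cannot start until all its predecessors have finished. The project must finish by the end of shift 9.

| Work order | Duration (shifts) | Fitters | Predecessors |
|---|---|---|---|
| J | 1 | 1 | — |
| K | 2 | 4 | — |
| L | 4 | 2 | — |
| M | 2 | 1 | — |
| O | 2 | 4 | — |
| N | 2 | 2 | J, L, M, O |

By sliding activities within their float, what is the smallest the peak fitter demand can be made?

Early-start (J@1, K@1, L@1, M@1, O@1, N@5) gives peak 12: s1:12  s2:11  s3:2  s4:2  s5:2  s6:2  s7:0  s8:0  s9:0.
Shift L→2, M→3, O→5, N→7.
Schedule J@1, K@1, L@2, M@3, O@5, N@7: s1:5  s2:6  s3:3  s4:3  s5:6  s6:4  s7:2  s8:2  s9:0 — peak 6.

6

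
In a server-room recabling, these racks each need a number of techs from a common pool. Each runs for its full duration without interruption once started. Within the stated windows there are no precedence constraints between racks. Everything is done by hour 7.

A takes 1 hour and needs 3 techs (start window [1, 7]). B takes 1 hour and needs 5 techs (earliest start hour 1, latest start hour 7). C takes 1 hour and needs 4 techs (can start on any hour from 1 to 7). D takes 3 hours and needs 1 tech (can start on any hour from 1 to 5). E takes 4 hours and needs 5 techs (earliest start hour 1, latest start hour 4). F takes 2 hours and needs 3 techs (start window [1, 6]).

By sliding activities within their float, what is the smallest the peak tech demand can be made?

Early-start (A@1, B@1, C@1, D@1, E@1, F@1) gives peak 21: h1:21  h2:9  h3:6  h4:5  h5:0  h6:0  h7:0.
Shift B→3, C→2, D→3, E→4.
Schedule A@1, B@3, C@2, D@3, E@4, F@1: h1:6  h2:7  h3:6  h4:6  h5:6  h6:5  h7:5 — peak 7.

7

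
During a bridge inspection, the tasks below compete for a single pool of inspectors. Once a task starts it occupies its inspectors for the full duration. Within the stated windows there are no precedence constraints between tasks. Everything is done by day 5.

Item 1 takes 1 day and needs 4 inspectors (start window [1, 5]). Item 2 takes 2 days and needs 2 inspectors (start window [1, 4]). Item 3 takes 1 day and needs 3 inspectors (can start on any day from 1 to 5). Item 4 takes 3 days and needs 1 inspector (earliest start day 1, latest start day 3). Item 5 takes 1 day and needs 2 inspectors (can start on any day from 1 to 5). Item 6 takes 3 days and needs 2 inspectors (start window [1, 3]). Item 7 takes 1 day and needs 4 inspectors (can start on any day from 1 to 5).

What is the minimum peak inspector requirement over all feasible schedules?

6

Early-start (Item 1@1, Item 2@1, Item 3@1, Item 4@1, Item 5@1, Item 6@1, Item 7@1) gives peak 18: d1:18  d2:5  d3:3  d4:0  d5:0.
Shift Item 3→2, Item 4→2, Item 5→3, Item 6→3, Item 7→5.
Schedule Item 1@1, Item 2@1, Item 3@2, Item 4@2, Item 5@3, Item 6@3, Item 7@5: d1:6  d2:6  d3:5  d4:3  d5:6 — peak 6.
Total inspector-days = 26 over 5 days ⇒ peak ≥ ⌈26/5⌉ = 6, so 6 is optimal.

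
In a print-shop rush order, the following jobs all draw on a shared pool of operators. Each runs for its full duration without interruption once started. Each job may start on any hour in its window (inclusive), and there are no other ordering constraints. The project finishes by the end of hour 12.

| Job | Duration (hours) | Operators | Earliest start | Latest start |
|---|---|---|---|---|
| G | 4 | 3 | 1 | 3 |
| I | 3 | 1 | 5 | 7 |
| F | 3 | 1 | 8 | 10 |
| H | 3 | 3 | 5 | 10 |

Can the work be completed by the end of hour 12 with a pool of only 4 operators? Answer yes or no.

yes

Schedule G@1, I@5, F@8, H@5: h1:3  h2:3  h3:3  h4:3  h5:4  h6:4  h7:4  h8:1  h9:1  h10:1  h11:0  h12:0 — peak 4 ≤ 4.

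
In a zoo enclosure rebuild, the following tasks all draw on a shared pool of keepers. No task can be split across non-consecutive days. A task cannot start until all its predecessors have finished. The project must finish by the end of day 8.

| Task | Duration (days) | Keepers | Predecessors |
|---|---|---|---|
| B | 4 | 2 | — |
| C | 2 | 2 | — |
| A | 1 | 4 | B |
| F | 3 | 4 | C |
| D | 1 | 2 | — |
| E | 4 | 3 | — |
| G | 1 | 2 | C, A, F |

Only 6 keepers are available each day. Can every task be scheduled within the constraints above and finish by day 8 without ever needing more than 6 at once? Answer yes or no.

The minimum achievable peak is 7; 6 < 7, so no feasible schedule stays within the cap.

no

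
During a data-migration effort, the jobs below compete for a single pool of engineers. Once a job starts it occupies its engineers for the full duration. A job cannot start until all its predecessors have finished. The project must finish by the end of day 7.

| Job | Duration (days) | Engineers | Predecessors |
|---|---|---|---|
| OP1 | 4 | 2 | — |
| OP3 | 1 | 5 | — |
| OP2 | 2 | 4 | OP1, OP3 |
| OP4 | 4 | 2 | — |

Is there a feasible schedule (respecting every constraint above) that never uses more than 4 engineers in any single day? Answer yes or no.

no

Total engineer-days = 29; over 7 days the average is 29/7 > 4, so some day must exceed 4.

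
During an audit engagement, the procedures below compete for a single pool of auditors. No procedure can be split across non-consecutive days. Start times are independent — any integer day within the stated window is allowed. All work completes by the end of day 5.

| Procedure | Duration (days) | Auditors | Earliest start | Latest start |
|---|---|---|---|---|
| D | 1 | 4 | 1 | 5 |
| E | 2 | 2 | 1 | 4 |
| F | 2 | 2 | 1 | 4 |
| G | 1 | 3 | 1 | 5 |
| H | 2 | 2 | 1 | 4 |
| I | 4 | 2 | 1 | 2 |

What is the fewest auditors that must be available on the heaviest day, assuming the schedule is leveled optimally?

Early-start (D@1, E@1, F@1, G@1, H@1, I@1) gives peak 15: d1:15  d2:8  d3:2  d4:2  d5:0.
Shift F→2, G→5, H→3, I→2.
Schedule D@1, E@1, F@2, G@5, H@3, I@2: d1:6  d2:6  d3:6  d4:4  d5:5 — peak 6.
Total auditor-days = 27 over 5 days ⇒ peak ≥ ⌈27/5⌉ = 6, so 6 is optimal.

6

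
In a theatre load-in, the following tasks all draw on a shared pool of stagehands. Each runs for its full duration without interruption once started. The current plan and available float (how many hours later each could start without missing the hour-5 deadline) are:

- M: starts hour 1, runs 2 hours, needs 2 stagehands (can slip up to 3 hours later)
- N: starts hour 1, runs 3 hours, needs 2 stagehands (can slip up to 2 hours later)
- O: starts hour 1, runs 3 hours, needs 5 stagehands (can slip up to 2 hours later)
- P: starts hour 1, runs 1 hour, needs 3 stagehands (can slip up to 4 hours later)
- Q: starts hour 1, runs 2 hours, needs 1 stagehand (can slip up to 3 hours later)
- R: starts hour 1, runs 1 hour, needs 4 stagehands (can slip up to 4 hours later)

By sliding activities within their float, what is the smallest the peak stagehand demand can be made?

7

Early-start (M@1, N@1, O@1, P@1, Q@1, R@1) gives peak 17: h1:17  h2:10  h3:7  h4:0  h5:0.
Shift N→3, P→4, Q→4, R→5.
Schedule M@1, N@3, O@1, P@4, Q@4, R@5: h1:7  h2:7  h3:7  h4:6  h5:7 — peak 7.
Total stagehand-hours = 34 over 5 hours ⇒ peak ≥ ⌈34/5⌉ = 7, so 7 is optimal.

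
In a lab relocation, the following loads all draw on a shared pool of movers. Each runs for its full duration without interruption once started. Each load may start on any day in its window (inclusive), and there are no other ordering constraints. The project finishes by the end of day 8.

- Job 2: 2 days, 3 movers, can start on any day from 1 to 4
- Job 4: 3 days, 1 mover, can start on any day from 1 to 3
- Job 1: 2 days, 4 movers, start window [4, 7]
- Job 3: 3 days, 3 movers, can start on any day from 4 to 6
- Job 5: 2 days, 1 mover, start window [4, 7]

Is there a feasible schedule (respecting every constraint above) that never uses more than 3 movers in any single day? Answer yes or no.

Total mover-days = 28; over 8 days the average is 28/8 > 3, so some day must exceed 3.

no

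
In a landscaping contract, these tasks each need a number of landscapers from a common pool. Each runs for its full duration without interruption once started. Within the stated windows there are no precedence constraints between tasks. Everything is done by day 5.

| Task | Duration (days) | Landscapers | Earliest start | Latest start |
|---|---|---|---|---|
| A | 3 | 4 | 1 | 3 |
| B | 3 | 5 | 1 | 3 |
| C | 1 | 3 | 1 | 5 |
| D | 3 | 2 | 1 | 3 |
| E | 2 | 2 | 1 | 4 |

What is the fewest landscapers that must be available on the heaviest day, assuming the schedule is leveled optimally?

Early-start (A@1, B@1, C@1, D@1, E@1) gives peak 16: d1:16  d2:13  d3:11  d4:0  d5:0.
Shift C→4, E→4.
Schedule A@1, B@1, C@4, D@1, E@4: d1:11  d2:11  d3:11  d4:5  d5:2 — peak 11.

11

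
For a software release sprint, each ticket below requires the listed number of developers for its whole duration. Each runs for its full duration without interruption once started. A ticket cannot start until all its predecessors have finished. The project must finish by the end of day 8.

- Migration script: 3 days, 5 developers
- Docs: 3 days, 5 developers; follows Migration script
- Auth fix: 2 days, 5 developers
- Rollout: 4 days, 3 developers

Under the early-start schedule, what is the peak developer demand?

13

Early-start schedule: Migration script@1, Docs@4, Auth fix@1, Rollout@1.
Load per day: day 1: 13, day 2: 13, day 3: 8, day 4: 8, day 5: 5, day 6: 5, day 7: 0, day 8: 0.
Peak is 13.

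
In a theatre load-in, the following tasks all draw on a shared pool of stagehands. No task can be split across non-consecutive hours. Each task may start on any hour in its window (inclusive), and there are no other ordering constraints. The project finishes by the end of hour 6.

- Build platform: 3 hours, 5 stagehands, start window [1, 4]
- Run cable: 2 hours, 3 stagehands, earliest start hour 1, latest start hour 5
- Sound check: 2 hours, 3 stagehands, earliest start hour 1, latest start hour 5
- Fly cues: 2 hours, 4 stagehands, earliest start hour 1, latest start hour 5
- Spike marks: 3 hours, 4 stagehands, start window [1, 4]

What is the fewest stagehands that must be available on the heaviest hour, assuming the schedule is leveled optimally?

Early-start (Build platform@1, Run cable@1, Sound check@1, Fly cues@1, Spike marks@1) gives peak 19: h1:19  h2:19  h3:9  h4:0  h5:0  h6:0.
Shift Sound check→3, Fly cues→5, Spike marks→4.
Schedule Build platform@1, Run cable@1, Sound check@3, Fly cues@5, Spike marks@4: h1:8  h2:8  h3:8  h4:7  h5:8  h6:8 — peak 8.
Total stagehand-hours = 47 over 6 hours ⇒ peak ≥ ⌈47/6⌉ = 8, so 8 is optimal.

8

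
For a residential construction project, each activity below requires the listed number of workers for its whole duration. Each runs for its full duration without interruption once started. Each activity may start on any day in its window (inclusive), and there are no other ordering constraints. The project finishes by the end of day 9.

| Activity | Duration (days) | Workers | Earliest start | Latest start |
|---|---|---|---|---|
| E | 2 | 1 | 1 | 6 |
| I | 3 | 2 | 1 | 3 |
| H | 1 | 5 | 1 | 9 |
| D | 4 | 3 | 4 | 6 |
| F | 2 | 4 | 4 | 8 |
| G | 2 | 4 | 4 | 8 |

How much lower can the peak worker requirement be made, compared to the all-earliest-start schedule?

4

Early-start peak: d1:8  d2:3  d3:2  d4:11  d5:11  d6:3  d7:3  d8:0  d9:0 ⇒ 11.
Leveled (E@1, I@1, H@3, D@4, F@4, G@6): d1:3  d2:3  d3:7  d4:7  d5:7  d6:7  d7:7  d8:0  d9:0 ⇒ 7.
Reduction 11 − 7 = 4.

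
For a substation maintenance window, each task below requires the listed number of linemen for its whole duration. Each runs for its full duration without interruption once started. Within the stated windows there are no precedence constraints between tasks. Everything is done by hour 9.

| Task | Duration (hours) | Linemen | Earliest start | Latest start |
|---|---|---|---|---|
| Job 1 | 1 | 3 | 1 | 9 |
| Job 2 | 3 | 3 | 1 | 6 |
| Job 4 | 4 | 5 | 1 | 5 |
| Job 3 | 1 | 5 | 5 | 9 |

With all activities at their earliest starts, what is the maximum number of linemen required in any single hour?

11

Early-start schedule: Job 1@1, Job 2@1, Job 4@1, Job 3@5.
Load per hour: hour 1: 11, hour 2: 8, hour 3: 8, hour 4: 5, hour 5: 5, hour 6: 0, hour 7: 0, hour 8: 0, hour 9: 0.
Peak is 11.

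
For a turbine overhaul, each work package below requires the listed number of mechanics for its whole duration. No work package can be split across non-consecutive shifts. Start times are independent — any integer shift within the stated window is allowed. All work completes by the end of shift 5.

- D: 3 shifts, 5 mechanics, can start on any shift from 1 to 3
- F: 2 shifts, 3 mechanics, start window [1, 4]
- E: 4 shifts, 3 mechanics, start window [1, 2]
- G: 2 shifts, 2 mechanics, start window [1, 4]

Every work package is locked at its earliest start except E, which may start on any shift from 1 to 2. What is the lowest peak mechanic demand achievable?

13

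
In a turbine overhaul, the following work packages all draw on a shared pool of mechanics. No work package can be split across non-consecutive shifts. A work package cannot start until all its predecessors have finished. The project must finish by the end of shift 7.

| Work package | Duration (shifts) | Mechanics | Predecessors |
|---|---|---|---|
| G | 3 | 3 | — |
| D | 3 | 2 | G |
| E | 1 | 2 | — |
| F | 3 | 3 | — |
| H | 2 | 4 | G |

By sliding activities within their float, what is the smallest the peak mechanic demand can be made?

6

Early-start (G@1, D@4, E@1, F@1, H@4) gives peak 8: s1:8  s2:6  s3:6  s4:6  s5:6  s6:2  s7:0.
Shift F→2, H→5.
Schedule G@1, D@4, E@1, F@2, H@5: s1:5  s2:6  s3:6  s4:5  s5:6  s6:6  s7:0 — peak 6.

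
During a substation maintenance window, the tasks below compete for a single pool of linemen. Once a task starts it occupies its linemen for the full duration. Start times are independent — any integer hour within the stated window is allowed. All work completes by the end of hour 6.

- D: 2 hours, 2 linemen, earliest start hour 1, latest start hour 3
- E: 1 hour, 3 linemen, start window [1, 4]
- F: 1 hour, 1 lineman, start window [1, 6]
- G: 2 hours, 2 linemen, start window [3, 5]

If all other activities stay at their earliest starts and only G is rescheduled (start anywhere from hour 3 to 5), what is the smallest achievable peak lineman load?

G@3: h1:6  h2:2  h3:2  h4:2  h5:0  h6:0 → peak 6
G@4: h1:6  h2:2  h3:0  h4:2  h5:2  h6:0 → peak 6
G@5: h1:6  h2:2  h3:0  h4:0  h5:2  h6:2 → peak 6
Best is G@3, peak 6.

6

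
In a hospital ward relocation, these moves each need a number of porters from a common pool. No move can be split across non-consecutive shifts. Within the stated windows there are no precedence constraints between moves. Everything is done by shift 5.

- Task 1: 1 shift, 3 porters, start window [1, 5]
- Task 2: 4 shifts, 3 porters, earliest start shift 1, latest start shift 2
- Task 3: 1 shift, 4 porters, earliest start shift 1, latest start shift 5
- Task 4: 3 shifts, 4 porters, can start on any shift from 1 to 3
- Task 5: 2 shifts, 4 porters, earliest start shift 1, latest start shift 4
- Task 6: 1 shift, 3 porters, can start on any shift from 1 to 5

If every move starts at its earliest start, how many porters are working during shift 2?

11

At early start, shift 2 has: Task 2, Task 4, Task 5.
Demand: 3 + 4 + 4 = 11.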